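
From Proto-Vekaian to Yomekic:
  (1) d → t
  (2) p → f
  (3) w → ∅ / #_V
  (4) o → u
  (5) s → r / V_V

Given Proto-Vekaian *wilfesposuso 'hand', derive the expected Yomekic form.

Yomekic: start from *wilfesposuso.
  rule 1: no change — wilfesposuso
  rule 2 (unconditioned shift): wilfesposuso → wilfesfosuso
  rule 3 (glide loss): wilfesfosuso → ilfesfosuso
  rule 4 (vowel merger): ilfesfosuso → ilfesfususu
  rule 5 (rhotacism): ilfesfususu → ilfesfururu
  ⇒ Yomekic ilfesfururu

ilfesfururu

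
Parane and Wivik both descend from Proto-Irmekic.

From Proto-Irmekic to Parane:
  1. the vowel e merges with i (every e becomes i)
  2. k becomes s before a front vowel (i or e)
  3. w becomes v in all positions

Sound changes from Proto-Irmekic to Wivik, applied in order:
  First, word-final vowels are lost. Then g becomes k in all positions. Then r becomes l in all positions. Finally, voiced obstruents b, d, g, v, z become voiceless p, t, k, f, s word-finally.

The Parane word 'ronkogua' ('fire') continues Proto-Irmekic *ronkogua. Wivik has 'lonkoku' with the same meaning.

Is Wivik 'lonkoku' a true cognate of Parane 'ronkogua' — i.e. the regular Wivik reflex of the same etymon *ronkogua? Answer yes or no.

yes

Derive the expected Wivik reflex of *ronkogua:
Wivik: *ronkogua > ronkogu > ronkoku > lonkoku  (by apocope, unconditioned shift, unconditioned shift)
Wivik 'lonkoku' matches the regular reflex exactly, so the pair is cognate.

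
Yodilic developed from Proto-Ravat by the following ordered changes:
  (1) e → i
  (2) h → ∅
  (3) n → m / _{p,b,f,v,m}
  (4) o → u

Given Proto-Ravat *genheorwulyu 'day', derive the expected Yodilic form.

giniurwulyu

Yodilic: start from *genheorwulyu.
  rule 1 (vowel merger): genheorwulyu → ginhiorwulyu
  rule 2 (h-loss): ginhiorwulyu → giniorwulyu
  rule 3: no change — giniorwulyu
  rule 4 (vowel merger): giniorwulyu → giniurwulyu
  ⇒ Yodilic giniurwulyu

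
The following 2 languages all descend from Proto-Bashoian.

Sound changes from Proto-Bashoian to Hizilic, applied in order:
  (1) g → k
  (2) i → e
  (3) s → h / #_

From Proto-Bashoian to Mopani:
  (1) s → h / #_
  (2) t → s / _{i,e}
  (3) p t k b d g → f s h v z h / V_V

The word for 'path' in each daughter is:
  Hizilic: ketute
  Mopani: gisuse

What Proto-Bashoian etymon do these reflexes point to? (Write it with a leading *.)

*gitute

Position 5: Hizilic has t, Mopani has s. Hizilic preserves t here (none of its changes turn any other segment into t), so the proto-segment is *t.
Position 1: Hizilic has k, Mopani has g. Mopani preserves g here (none of its changes turn any other segment into g), so the proto-segment is *g.
Verify the candidate proto-form against each daughter:
Hizilic: start from *gitute.
  rule 1 (unconditioned shift): gitute → kitute
  rule 2 (vowel merger): kitute → ketute
  rule 3: no change — ketute
  ⇒ Hizilic ketute
Mopani: start from *gitute.
  rule 1: no change — gitute
  rule 2 (palatalisation): gitute → gituse
  rule 3 (intervocalic lenition): gituse → gisuse
  ⇒ Mopani gisuse
No other proto-form is consistent with every reflex, so the reconstruction is *gitute.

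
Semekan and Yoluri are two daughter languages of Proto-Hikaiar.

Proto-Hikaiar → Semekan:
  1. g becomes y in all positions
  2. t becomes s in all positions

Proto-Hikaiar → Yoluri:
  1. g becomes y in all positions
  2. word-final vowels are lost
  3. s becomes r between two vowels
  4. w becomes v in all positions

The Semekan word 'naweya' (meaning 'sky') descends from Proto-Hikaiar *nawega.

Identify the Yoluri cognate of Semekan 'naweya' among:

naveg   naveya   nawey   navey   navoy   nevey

Yoluri: start from *nawega.
  rule 1 (unconditioned shift): nawega → naweya
  rule 2 (apocope): naweya → nawey
  rule 3: no change — nawey
  rule 4 (unconditioned shift): nawey → navey
  ⇒ Yoluri navey
The other candidates each miss or misapply at least one Yoluri change.

navey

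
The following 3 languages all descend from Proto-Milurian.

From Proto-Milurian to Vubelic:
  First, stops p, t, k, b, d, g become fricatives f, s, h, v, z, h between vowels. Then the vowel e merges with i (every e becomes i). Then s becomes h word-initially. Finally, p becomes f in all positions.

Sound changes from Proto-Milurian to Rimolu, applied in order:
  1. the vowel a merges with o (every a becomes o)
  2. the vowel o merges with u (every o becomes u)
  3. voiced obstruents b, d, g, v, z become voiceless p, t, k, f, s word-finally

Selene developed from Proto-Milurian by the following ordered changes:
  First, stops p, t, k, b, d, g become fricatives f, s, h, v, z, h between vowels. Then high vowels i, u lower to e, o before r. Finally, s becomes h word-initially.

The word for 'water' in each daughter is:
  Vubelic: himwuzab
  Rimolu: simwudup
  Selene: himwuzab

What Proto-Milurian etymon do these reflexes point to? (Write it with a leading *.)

Position 8: Vubelic has b, Rimolu has p, Selene has b. Vubelic preserves b here (none of its changes turn any other segment into b), so the proto-segment is *b.
Position 6: Vubelic has z, Rimolu has d, Selene has z. Rimolu preserves d here (none of its changes turn any other segment into d), so the proto-segment is *d.
Continuing position by position gives *simwudab; check it forward:
Vubelic: start from *simwudab.
  rule 1 (intervocalic lenition): simwudab → simwuzab
  rule 2: no change — simwuzab
  rule 3 (debuccalisation): simwuzab → himwuzab
  rule 4: no change — himwuzab
  ⇒ Vubelic himwuzab
Rimolu: *simwudab
  simwudab → simwudob   [vowel merger]
  simwudob → simwudub   [vowel merger]
  simwudub → simwudup   [final devoicing]
  giving Rimolu simwudup.
Selene: start from *simwudab.
  rule 1 (intervocalic lenition): simwudab → simwuzab
  rule 2: no change — simwuzab
  rule 3 (debuccalisation): simwuzab → himwuzab
  ⇒ Selene himwuzab
*simwudab is the unique common source.

*simwudab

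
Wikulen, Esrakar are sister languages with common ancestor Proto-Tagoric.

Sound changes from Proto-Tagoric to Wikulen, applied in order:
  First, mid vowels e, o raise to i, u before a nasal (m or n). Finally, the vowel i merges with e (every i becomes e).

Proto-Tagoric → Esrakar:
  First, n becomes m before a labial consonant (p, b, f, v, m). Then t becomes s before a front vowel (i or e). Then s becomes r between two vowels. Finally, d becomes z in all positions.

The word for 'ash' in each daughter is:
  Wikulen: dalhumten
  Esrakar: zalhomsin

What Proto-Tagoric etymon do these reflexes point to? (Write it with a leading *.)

*dalhomtin

Position 1: Wikulen has d, Esrakar has z. Wikulen preserves d here (none of its changes turn any other segment into d), so the proto-segment is *d.
Position 5: Wikulen has u, Esrakar has o. Esrakar preserves o here (none of its changes turn any other segment into o), so the proto-segment is *o.
Position 7: Wikulen has t, Esrakar has s. Wikulen preserves t here (none of its changes turn any other segment into t), so the proto-segment is *t.
Verify the candidate proto-form against each daughter:
Wikulen: *dalhomtin
  dalhomtin → dalhumtin   [pre-nasal raising]
  dalhumtin → dalhumten   [vowel merger]
  giving Wikulen dalhumten.
Esrakar: start from *dalhomtin.
  rule 1: no change — dalhomtin
  rule 2 (palatalisation): dalhomtin → dalhomsin
  rule 3: no change — dalhomsin
  rule 4 (unconditioned shift): dalhomsin → zalhomsin
  ⇒ Esrakar zalhomsin
No other proto-form is consistent with every reflex, so the reconstruction is *dalhomtin.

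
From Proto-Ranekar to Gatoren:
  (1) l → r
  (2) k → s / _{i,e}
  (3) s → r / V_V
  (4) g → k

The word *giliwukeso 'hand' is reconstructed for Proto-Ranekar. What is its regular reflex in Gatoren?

kiriwurero

Gatoren: *giliwukeso > giriwukeso > giriwuseso > giriwurero > kiriwurero  (by unconditioned shift, palatalisation, rhotacism, unconditioned shift)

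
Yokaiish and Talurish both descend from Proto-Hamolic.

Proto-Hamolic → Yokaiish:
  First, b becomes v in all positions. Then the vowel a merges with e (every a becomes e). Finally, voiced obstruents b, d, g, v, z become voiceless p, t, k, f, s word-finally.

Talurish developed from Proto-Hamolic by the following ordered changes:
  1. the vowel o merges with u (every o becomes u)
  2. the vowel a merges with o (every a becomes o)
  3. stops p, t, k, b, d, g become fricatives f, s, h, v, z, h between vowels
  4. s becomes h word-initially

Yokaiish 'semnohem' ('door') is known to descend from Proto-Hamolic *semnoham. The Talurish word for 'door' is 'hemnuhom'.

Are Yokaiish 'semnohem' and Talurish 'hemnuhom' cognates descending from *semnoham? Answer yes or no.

Derive the expected Talurish reflex of *semnoham:
Talurish: *semnoham > semnuham > semnuhom > hemnuhom  (by vowel merger, vowel merger, debuccalisation)
Talurish 'hemnuhom' matches the regular reflex exactly, so the pair is cognate.

yes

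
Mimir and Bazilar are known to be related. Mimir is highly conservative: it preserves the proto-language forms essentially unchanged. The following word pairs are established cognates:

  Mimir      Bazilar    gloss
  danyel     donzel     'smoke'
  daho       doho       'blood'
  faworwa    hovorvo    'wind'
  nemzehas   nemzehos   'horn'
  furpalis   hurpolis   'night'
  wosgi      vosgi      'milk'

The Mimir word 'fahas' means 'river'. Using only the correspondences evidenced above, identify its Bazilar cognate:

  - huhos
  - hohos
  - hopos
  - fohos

faworwa ~ hovorvo — Mimir f corresponds to Bazilar h word-initially before a back vowel.
daho ~ doho, faworwa ~ hovorvo — Mimir a corresponds to Bazilar o after a consonant, before a consonant other than r, m, n, p, b, f, v.
Applying these to Mimir 'fahas':
  fahas → hahas   (f→h word-initially before a back vowel)
  hahas → hohas   (a→o after a consonant, before a consonant other than r, m, n, p, b, f, v)
  hohas → hohos   (a→o after a consonant, before a consonant other than r, m, n, p, b, f, v)
So the Bazilar cognate is 'hohos'.

hohos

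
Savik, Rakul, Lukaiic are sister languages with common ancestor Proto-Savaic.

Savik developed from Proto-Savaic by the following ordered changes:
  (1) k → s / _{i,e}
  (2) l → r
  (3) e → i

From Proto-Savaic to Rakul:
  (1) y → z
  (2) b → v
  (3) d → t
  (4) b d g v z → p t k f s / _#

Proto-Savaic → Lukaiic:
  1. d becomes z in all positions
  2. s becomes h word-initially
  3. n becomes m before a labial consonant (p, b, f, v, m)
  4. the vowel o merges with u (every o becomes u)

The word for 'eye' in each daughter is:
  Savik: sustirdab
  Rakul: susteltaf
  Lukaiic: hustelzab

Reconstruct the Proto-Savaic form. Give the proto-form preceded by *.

Position 7: Savik has d, Rakul has t, Lukaiic has z. Savik preserves d here (none of its changes turn any other segment into d), so the proto-segment is *d.
Position 1: Savik has s, Rakul has s, Lukaiic has h. Taking the neighbouring segments as reconstructed: Savik s can only go back to *s; Rakul s can only go back to *s; Lukaiic h could go back to *s or *h — the one source consistent with every daughter is *s.
Position 6: Savik has r, Rakul has l, Lukaiic has l. Rakul preserves l here (none of its changes turn any other segment into l), so the proto-segment is *l.
Continuing position by position gives *susteldab; check it forward:
Savik: start from *susteldab.
  rule 1: no change — susteldab
  rule 2 (unconditioned shift): susteldab → susterdab
  rule 3 (vowel merger): susterdab → sustirdab
  ⇒ Savik sustirdab
Rakul: *susteldab > susteldav > susteltav > susteltaf  (by unconditioned shift, unconditioned shift, final devoicing)
Lukaiic: *susteldab
  susteldab → sustelzab   [unconditioned shift]
  sustelzab → hustelzab   [debuccalisation]
  hustelzab (rule 3 does not apply)
  hustelzab (rule 4 does not apply)
  giving Lukaiic hustelzab.
Only *susteldab yields all of Savik sustirdab, Rakul susteltaf, Lukaiic hustelzab.

*susteldab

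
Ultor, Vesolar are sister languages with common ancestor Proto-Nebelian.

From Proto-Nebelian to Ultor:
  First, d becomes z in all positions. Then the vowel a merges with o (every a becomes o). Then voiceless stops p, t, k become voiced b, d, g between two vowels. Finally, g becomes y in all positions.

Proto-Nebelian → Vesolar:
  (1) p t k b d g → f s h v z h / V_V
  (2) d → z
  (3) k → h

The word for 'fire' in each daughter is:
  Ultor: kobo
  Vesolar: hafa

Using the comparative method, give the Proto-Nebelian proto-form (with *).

*kapa

Position 4: Ultor has o, Vesolar has a. Vesolar preserves a here (none of its changes turn any other segment into a), so the proto-segment is *a.
Position 2: Ultor has o, Vesolar has a. Vesolar preserves a here (none of its changes turn any other segment into a), so the proto-segment is *a.
Verify the candidate proto-form against each daughter:
Ultor: start from *kapa.
  rule 1: no change — kapa
  rule 2 (vowel merger): kapa → kopo
  rule 3 (intervocalic voicing): kopo → kobo
  rule 4: no change — kobo
  ⇒ Ultor kobo
Vesolar: *kapa
  kapa → kafa   [intervocalic lenition]
  kafa (rule 2 does not apply)
  kafa → hafa   [unconditioned shift]
  giving Vesolar hafa.
Only *kapa yields all of Ultor kobo, Vesolar hafa.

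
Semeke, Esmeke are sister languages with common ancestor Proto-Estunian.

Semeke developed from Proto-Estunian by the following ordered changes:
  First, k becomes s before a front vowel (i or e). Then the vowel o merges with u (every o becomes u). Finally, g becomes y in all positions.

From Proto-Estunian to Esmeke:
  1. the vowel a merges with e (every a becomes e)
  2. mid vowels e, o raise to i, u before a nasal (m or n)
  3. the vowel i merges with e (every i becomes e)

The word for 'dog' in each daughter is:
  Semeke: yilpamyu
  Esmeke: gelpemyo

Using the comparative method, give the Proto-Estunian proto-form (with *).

Position 2: Semeke has i, Esmeke has e. Semeke preserves i here (none of its changes turn any other segment into i), so the proto-segment is *i.
Position 1: Semeke has y, Esmeke has g. Esmeke preserves g here (none of its changes turn any other segment into g), so the proto-segment is *g.
Position 5: Semeke has a, Esmeke has e. Semeke preserves a here (none of its changes turn any other segment into a), so the proto-segment is *a.
Verify the candidate proto-form against each daughter:
Semeke: *gilpamyo
  gilpamyo (rule 1 does not apply)
  gilpamyo → gilpamyu   [vowel merger]
  gilpamyu → yilpamyu   [unconditioned shift]
  giving Semeke yilpamyu.
Esmeke: *gilpamyo
  gilpamyo → gilpemyo   [vowel merger]
  gilpemyo → gilpimyo   [pre-nasal raising]
  gilpimyo → gelpemyo   [vowel merger]
  giving Esmeke gelpemyo.
Only *gilpamyo yields all of Semeke yilpamyu, Esmeke gelpemyo.

*gilpamyo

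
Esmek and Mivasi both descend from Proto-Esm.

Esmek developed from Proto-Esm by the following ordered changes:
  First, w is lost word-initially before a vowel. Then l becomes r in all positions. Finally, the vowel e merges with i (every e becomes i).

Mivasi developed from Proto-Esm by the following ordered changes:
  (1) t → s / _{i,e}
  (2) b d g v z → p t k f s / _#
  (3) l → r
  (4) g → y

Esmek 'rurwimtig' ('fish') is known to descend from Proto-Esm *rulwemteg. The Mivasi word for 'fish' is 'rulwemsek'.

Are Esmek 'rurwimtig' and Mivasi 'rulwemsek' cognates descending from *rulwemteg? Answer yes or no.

no

Derive the expected Mivasi reflex of *rulwemteg:
Mivasi: *rulwemteg
  rulwemteg → rulwemseg   [palatalisation]
  rulwemseg → rulwemsek   [final devoicing]
  rulwemsek → rurwemsek   [unconditioned shift]
  rurwemsek (rule 4 does not apply)
  giving Mivasi rurwemsek.
The regular Mivasi reflex would be 'rurwemsek', but the attested form is 'rulwemsek'. The correspondence is irregular, so they are not cognates (the Mivasi form has a different source).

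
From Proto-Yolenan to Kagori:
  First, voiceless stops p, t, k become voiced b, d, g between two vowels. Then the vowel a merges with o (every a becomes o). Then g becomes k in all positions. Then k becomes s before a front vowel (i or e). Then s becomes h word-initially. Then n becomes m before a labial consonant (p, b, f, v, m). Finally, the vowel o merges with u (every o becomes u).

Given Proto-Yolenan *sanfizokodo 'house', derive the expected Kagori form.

Kagori: *sanfizokodo > sanfizogodo > sonfizogodo > sonfizokodo > honfizokodo > homfizokodo > humfizukudu  (by intervocalic voicing, vowel merger, unconditioned shift, debuccalisation, nasal place assimilation, vowel merger)

humfizukudu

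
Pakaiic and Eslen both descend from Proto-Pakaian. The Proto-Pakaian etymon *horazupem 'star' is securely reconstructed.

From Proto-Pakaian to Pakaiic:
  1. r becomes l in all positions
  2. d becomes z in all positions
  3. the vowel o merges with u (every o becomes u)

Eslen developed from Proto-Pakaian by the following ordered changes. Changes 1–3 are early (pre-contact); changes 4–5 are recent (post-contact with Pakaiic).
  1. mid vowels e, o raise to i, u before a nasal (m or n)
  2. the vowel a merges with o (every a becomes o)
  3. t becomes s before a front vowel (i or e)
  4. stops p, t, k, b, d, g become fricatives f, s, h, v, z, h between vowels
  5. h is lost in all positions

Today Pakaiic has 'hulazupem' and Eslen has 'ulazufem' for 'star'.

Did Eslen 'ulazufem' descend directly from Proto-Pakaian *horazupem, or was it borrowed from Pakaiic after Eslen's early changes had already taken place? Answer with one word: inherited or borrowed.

If inherited, *horazupem would pass through all of Eslen's changes:
Eslen: *horazupem > horazupim > horozupim > horozufim > orozufim  (by pre-nasal raising, vowel merger, intervocalic lenition, h-loss)
If borrowed from Pakaiic 'hulazupem' after the early changes, it would undergo only the recent ones:
  rule 4 (intervocalic lenition): hulazupem → hulazufem
  rule 5 (h-loss): hulazufem → ulazufem
  ⇒ as a loan: ulazufem
Eslen 'ulazufem' matches the loan outcome 'ulazufem', not the inherited 'orozufim' — it skipped the early Eslen changes, so it was borrowed from Pakaiic.

borrowed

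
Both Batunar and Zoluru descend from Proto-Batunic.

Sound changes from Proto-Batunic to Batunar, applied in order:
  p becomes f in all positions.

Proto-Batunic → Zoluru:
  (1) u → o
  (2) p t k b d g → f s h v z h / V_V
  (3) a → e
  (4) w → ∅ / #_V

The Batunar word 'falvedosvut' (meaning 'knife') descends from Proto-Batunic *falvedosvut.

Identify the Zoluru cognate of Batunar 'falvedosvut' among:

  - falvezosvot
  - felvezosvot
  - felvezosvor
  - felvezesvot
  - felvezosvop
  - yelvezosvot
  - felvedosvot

felvezosvot

Zoluru: *falvedosvut > falvedosvot > falvezosvot > felvezosvot  (by vowel merger, intervocalic lenition, vowel merger)
The other candidates each miss or misapply at least one Zoluru change.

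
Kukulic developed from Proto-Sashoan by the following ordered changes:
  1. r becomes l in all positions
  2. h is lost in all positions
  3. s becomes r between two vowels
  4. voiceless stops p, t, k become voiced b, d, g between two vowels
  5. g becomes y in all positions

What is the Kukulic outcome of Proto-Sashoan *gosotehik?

yorodeik

Kukulic: start from *gosotehik.
  rule 1: no change — gosotehik
  rule 2 (h-loss): gosotehik → gosoteik
  rule 3 (rhotacism): gosoteik → goroteik
  rule 4 (intervocalic voicing): goroteik → gorodeik
  rule 5 (unconditioned shift): gorodeik → yorodeik
  ⇒ Kukulic yorodeik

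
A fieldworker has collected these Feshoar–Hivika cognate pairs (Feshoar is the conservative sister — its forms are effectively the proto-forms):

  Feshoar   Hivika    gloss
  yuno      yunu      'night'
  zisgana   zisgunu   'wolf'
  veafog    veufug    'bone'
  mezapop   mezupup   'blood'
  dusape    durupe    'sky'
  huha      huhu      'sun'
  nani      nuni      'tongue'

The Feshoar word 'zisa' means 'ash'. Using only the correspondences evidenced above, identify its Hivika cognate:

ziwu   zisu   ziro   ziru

ziru

dusape ~ durupe — Feshoar s corresponds to Hivika r between vowels (before a back vowel).
zisgana ~ zisgunu, huha ~ huhu — Feshoar a corresponds to Hivika u word-finally.
Applying these to Feshoar 'zisa':
  zisa → zira   (s→r between vowels (before a back vowel))
  zira → ziru   (a→u word-finally)
So the Hivika cognate is 'ziru'.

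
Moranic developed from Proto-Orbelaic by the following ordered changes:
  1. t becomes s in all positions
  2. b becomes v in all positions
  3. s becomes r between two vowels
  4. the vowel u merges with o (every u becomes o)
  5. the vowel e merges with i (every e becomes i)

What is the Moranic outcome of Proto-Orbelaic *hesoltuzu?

hirolsozo

Moranic: *hesoltuzu
  hesoltuzu → hesolsuzu   [unconditioned shift]
  hesolsuzu (rule 2 does not apply)
  hesolsuzu → herolsuzu   [rhotacism]
  herolsuzu → herolsozo   [vowel merger]
  herolsozo → hirolsozo   [vowel merger]
  giving Moranic hirolsozo.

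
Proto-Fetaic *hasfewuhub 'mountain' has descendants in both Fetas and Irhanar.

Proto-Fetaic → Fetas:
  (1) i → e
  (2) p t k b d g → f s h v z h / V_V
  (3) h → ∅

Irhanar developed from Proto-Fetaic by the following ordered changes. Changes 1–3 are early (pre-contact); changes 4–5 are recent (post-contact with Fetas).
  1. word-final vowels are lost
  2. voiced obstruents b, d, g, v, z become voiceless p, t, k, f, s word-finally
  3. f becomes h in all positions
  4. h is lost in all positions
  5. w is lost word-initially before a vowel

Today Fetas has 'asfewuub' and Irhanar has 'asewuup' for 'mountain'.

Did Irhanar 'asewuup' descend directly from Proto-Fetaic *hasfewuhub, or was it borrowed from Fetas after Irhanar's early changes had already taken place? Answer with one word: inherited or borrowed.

inherited

If inherited, *hasfewuhub would pass through all of Irhanar's changes:
Irhanar: start from *hasfewuhub.
  rule 1: no change — hasfewuhub
  rule 2 (final devoicing): hasfewuhub → hasfewuhup
  rule 3 (unconditioned shift): hasfewuhup → hashewuhup
  rule 4 (h-loss): hashewuhup → asewuup
  rule 5: no change — asewuup
  ⇒ Irhanar asewuup
If borrowed from Fetas 'asfewuub' after the early changes, it would undergo only the recent ones:
  rule 4 (h-loss): no change (asfewuub)
  rule 5 (glide loss): no change (asfewuub)
  ⇒ as a loan: asfewuub
Irhanar 'asewuup' matches the inherited outcome exactly, so it is an inherited cognate, not a loan.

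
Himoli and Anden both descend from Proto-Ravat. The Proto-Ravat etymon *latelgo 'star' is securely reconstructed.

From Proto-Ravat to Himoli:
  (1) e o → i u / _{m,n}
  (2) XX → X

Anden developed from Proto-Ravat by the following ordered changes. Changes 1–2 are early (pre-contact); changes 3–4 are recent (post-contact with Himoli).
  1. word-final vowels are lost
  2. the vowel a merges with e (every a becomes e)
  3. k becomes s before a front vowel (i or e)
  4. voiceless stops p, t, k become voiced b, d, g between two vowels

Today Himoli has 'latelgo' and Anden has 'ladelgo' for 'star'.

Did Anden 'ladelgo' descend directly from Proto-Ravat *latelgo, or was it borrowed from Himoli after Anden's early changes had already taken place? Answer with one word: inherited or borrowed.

If inherited, *latelgo would pass through all of Anden's changes:
Anden: start from *latelgo.
  rule 1 (apocope): latelgo → latelg
  rule 2 (vowel merger): latelg → letelg
  rule 3: no change — letelg
  rule 4 (intervocalic voicing): letelg → ledelg
  ⇒ Anden ledelg
If borrowed from Himoli 'latelgo' after the early changes, it would undergo only the recent ones:
  rule 3 (palatalisation): no change (latelgo)
  rule 4 (intervocalic voicing): latelgo → ladelgo
  ⇒ as a loan: ladelgo
Anden 'ladelgo' matches the loan outcome 'ladelgo', not the inherited 'ledelg' — it skipped the early Anden changes, so it was borrowed from Himoli.

borrowed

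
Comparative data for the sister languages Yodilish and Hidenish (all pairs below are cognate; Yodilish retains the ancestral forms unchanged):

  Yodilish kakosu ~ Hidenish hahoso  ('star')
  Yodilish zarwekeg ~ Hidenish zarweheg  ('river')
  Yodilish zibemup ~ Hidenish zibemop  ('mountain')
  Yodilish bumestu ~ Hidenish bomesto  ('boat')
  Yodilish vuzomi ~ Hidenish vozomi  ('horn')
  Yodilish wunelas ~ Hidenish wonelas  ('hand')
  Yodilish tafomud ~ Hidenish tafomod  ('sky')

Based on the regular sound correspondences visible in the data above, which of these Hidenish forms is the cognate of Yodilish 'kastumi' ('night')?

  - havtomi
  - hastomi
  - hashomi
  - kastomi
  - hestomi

hastomi

kakosu ~ hahoso — Yodilish k corresponds to Hidenish h word-initially before a back vowel.
bumestu ~ bomesto — Yodilish u corresponds to Hidenish o after a consonant, before a nasal.
Applying these to Yodilish 'kastumi':
  kastumi → hastumi   (k→h word-initially before a back vowel)
  hastumi → hastomi   (u→o after a consonant, before a nasal)
So the Hidenish cognate is 'hastomi'.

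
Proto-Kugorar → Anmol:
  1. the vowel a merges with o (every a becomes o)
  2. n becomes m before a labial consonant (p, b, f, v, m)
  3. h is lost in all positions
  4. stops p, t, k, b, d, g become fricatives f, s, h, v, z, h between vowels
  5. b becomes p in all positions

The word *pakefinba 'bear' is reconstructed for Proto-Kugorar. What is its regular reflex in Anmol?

Anmol: *pakefinba
  pakefinba → pokefinbo   [vowel merger]
  pokefinbo → pokefimbo   [nasal place assimilation]
  pokefimbo (rule 3 does not apply)
  pokefimbo → pohefimbo   [intervocalic lenition]
  pohefimbo → pohefimpo   [unconditioned shift]
  giving Anmol pohefimpo.

pohefimpo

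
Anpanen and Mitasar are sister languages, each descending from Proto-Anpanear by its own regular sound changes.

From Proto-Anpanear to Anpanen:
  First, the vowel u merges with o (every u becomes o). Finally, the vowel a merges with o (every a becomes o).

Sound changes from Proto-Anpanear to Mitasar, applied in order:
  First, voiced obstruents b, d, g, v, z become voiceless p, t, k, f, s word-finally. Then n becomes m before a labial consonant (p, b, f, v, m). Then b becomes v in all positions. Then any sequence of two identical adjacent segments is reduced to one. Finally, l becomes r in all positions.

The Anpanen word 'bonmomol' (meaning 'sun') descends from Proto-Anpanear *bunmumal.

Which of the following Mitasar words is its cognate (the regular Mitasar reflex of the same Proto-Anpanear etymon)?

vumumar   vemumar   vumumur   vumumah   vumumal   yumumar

Mitasar: *bunmumal > bummumal > vummumal > vumumal > vumumar  (by nasal place assimilation, unconditioned shift, degemination, unconditioned shift)
The other candidates each miss or misapply at least one Mitasar change.

vumumar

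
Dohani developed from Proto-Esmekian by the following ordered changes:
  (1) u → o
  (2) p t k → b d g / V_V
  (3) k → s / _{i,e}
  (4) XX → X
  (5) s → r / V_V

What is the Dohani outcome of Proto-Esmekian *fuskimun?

Dohani: *fuskimun > foskimon > fossimon > fosimon > forimon  (by vowel merger, palatalisation, degemination, rhotacism)

forimon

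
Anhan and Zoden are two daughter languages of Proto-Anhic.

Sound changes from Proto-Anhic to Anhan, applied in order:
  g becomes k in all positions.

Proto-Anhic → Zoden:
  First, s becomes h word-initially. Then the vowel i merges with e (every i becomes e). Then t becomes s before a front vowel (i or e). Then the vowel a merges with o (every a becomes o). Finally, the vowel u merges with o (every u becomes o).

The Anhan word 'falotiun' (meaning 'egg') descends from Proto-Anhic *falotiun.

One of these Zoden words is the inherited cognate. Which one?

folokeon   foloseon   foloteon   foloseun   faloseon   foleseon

foloseon

Zoden: *falotiun > faloteun > faloseun > foloseun > foloseon  (by vowel merger, palatalisation, vowel merger, vowel merger)
Among the options, 'foloseon' alone shows every Zoden change applied in order.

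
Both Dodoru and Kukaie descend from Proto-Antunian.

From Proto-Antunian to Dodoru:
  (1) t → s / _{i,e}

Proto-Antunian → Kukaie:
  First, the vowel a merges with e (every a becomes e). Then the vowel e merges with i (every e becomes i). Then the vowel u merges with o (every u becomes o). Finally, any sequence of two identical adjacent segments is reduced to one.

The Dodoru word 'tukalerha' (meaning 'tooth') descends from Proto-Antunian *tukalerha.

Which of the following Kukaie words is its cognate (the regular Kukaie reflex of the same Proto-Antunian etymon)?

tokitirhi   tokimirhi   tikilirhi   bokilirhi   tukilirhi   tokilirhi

Kukaie: *tukalerha
  tukalerha → tukelerhe   [vowel merger]
  tukelerhe → tukilirhi   [vowel merger]
  tukilirhi → tokilirhi   [vowel merger]
  tokilirhi (rule 4 does not apply)
  giving Kukaie tokilirhi.
The other candidates each miss or misapply at least one Kukaie change.

tokilirhi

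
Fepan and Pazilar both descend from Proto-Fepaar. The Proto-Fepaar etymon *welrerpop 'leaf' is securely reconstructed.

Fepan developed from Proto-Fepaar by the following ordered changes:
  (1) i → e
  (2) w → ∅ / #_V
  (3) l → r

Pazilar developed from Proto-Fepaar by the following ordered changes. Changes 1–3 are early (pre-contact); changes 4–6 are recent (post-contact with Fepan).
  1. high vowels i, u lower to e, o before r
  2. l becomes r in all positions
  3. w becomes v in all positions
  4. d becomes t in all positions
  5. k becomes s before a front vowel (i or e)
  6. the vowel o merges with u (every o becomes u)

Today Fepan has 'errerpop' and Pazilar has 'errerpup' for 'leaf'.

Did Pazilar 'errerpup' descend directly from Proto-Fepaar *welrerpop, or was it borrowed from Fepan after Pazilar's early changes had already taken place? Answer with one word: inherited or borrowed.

If inherited, *welrerpop would pass through all of Pazilar's changes:
Pazilar: start from *welrerpop.
  rule 1: no change — welrerpop
  rule 2 (unconditioned shift): welrerpop → werrerpop
  rule 3 (unconditioned shift): werrerpop → verrerpop
  rule 4: no change — verrerpop
  rule 5: no change — verrerpop
  rule 6 (vowel merger): verrerpop → verrerpup
  ⇒ Pazilar verrerpup
If borrowed from Fepan 'errerpop' after the early changes, it would undergo only the recent ones:
  rule 4 (unconditioned shift): no change (errerpop)
  rule 5 (palatalisation): no change (errerpop)
  rule 6 (vowel merger): errerpop → errerpup
  ⇒ as a loan: errerpup
Pazilar 'errerpup' matches the loan outcome 'errerpup', not the inherited 'verrerpup' — it skipped the early Pazilar changes, so it was borrowed from Fepan.

borrowed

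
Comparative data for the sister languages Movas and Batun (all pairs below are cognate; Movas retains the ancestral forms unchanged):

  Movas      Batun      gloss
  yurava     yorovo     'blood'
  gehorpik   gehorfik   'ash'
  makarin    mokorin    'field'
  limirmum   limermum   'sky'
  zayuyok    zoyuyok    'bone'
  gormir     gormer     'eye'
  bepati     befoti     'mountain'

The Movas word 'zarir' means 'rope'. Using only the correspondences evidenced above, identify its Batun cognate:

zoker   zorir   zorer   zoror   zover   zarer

zorer

makarin ~ mokorin — Movas a corresponds to Batun o after a consonant, before r.
limirmum ~ limermum, gormir ~ gormer — Movas i corresponds to Batun e after a consonant, before r.
Applying these to Movas 'zarir':
  zarir → zorir   (a→o after a consonant, before r)
  zorir → zorer   (i→e after a consonant, before r)
So the Batun cognate is 'zorer'.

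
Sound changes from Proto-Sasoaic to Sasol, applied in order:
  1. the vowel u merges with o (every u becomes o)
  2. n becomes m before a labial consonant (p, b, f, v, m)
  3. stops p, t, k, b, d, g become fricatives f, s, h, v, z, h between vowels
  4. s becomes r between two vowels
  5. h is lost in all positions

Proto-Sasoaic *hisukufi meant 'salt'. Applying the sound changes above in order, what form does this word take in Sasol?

Sasol: *hisukufi > hisokofi > hisohofi > hirohofi > iroofi  (by vowel merger, intervocalic lenition, rhotacism, h-loss)

iroofi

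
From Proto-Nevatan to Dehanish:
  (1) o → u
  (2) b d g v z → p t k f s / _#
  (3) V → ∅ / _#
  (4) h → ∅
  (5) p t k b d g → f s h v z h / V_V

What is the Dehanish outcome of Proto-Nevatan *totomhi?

Dehanish: *totomhi
  totomhi → tutumhi   [vowel merger]
  tutumhi (rule 2 does not apply)
  tutumhi → tutumh   [apocope]
  tutumh → tutum   [h-loss]
  tutum → tusum   [intervocalic lenition]
  giving Dehanish tusum.

tusum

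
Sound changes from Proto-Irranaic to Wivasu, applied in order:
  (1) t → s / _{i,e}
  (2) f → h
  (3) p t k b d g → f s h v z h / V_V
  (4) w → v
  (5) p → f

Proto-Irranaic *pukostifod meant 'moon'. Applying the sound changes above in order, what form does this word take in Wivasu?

fuhossihod

Wivasu: *pukostifod
  pukostifod → pukossifod   [palatalisation]
  pukossifod → pukossihod   [unconditioned shift]
  pukossihod → puhossihod   [intervocalic lenition]
  puhossihod (rule 4 does not apply)
  puhossihod → fuhossihod   [unconditioned shift]
  giving Wivasu fuhossihod.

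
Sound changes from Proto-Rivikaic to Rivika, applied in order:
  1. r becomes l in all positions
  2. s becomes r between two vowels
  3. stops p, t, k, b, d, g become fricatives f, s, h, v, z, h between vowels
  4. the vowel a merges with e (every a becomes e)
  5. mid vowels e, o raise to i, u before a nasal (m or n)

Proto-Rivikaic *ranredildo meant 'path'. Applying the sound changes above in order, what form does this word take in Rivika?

Rivika: start from *ranredildo.
  rule 1 (unconditioned shift): ranredildo → lanledildo
  rule 2: no change — lanledildo
  rule 3 (intervocalic lenition): lanledildo → lanlezildo
  rule 4 (vowel merger): lanlezildo → lenlezildo
  rule 5 (pre-nasal raising): lenlezildo → linlezildo
  ⇒ Rivika linlezildo

linlezildo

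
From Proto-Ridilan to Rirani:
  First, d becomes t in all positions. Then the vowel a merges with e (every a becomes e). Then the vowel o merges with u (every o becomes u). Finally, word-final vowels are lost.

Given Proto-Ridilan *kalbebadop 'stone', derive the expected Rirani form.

Rirani: *kalbebadop
  kalbebadop → kalbebatop   [unconditioned shift]
  kalbebatop → kelbebetop   [vowel merger]
  kelbebetop → kelbebetup   [vowel merger]
  kelbebetup (rule 4 does not apply)
  giving Rirani kelbebetup.

kelbebetup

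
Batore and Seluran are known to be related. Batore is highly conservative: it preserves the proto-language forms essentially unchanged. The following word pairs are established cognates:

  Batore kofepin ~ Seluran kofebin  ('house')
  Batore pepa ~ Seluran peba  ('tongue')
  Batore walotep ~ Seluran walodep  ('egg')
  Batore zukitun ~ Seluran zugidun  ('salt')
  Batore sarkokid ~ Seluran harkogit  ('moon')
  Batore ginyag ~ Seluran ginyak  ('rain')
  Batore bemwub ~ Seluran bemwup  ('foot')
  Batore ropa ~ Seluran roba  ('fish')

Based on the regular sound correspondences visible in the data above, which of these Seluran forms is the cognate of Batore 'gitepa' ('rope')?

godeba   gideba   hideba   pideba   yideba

walotep ~ walodep — Batore t corresponds to Seluran d between vowels (before a front vowel).
pepa ~ peba, ropa ~ roba — Batore p corresponds to Seluran b between vowels (before a back vowel).
Applying these to Batore 'gitepa':
  gitepa → gidepa   (t→d between vowels (before a front vowel))
  gidepa → gideba   (p→b between vowels (before a back vowel))
So the Seluran cognate is 'gideba'.

gideba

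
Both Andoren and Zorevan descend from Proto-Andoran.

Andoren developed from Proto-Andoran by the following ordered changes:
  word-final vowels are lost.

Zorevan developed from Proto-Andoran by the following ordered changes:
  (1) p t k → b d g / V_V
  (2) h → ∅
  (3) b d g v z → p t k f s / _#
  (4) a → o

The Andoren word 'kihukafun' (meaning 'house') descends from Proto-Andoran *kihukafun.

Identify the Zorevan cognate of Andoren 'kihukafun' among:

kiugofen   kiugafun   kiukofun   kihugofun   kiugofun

kiugofun

Zorevan: start from *kihukafun.
  rule 1 (intervocalic voicing): kihukafun → kihugafun
  rule 2 (h-loss): kihugafun → kiugafun
  rule 3: no change — kiugafun
  rule 4 (vowel merger): kiugafun → kiugofun
  ⇒ Zorevan kiugofun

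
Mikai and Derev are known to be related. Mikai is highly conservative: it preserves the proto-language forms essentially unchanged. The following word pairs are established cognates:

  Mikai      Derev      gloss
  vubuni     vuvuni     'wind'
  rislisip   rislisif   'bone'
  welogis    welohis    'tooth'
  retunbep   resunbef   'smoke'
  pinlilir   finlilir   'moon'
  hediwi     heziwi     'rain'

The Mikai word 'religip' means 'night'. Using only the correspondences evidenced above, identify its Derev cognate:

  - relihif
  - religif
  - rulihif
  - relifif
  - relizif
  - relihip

relihif

welogis ~ welohis — Mikai g corresponds to Derev h between vowels (before a front vowel).
rislisip ~ rislisif, retunbep ~ resunbef — Mikai p corresponds to Derev f word-finally.
Applying these to Mikai 'religip':
  religip → relihip   (g→h between vowels (before a front vowel))
  relihip → relihif   (p→f word-finally)
So the Derev cognate is 'relihif'.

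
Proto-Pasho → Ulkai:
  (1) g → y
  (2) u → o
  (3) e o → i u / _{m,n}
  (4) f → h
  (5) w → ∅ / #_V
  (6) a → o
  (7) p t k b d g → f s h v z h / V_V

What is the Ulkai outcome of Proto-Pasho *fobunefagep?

Ulkai: *fobunefagep > fobunefayep > fobonefayep > fobunefayep > hobunehayep > hobunehoyep > hovunehoyep  (by unconditioned shift, vowel merger, pre-nasal raising, unconditioned shift, vowel merger, intervocalic lenition)

hovunehoyep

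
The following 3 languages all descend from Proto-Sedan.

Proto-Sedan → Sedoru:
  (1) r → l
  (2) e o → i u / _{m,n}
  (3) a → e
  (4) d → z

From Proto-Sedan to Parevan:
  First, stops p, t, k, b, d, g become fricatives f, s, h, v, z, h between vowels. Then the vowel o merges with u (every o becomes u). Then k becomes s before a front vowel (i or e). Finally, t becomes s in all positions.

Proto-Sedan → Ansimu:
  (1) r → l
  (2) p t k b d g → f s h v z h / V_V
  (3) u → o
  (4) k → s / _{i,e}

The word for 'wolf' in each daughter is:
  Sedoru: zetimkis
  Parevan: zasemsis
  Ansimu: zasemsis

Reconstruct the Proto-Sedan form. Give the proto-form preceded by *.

Position 2: Sedoru has e, Parevan has a, Ansimu has a. Parevan preserves a here (none of its changes turn any other segment into a), so the proto-segment is *a.
Position 6: Sedoru has k, Parevan has s, Ansimu has s. Sedoru preserves k here (none of its changes turn any other segment into k), so the proto-segment is *k.
Position 4: Sedoru has i, Parevan has e, Ansimu has e. Parevan preserves e here (none of its changes turn any other segment into e), so the proto-segment is *e.
Continuing position by position gives *zatemkis; check it forward:
Sedoru: *zatemkis > zatimkis > zetimkis  (by pre-nasal raising, vowel merger)
Parevan: *zatemkis > zasemkis > zasemsis  (by intervocalic lenition, palatalisation)
Ansimu: *zatemkis > zasemkis > zasemsis  (by intervocalic lenition, palatalisation)
*zatemkis is the unique common source.

*zatemkis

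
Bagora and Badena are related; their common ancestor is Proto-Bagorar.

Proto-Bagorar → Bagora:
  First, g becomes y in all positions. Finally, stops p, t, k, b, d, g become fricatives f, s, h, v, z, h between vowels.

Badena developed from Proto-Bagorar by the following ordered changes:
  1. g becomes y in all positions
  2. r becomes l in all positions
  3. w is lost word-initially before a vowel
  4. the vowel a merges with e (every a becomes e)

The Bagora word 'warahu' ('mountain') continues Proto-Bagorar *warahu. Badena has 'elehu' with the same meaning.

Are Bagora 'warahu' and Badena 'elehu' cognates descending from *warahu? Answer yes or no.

Derive the expected Badena reflex of *warahu:
Badena: *warahu
  warahu (rule 1 does not apply)
  warahu → walahu   [unconditioned shift]
  walahu → alahu   [glide loss]
  alahu → elehu   [vowel merger]
  giving Badena elehu.
Badena 'elehu' matches the regular reflex exactly, so the pair is cognate.

yes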